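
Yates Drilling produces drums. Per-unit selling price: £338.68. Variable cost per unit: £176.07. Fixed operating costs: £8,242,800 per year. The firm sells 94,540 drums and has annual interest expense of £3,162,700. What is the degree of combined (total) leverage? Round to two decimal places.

3.87

Contribution at this volume is 94,540 × £162.61 = £15,373,149.40.
Operating income = contribution − fixed costs = £15,373,149.40 − £8,242,800 = £7,130,349.40. Interest = £3,162,700.00.
DOL = £15,373,149.40 ÷ £7,130,349.40 = 2.1560; DFL = £7,130,349.40 ÷ £3,967,649.40 = 1.7971.
DCL = DOL × DFL = 2.1560 × 1.7971 = 3.8745.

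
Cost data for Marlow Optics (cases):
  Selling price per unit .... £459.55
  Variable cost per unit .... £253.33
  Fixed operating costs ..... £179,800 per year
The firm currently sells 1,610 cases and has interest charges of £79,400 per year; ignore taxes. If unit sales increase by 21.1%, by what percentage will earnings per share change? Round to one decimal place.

+96.2%

Total contribution margin = 1,610 × £206.22 = £332,014.20.
EBIT = £332,014.20 − £179,800 = £152,214.20.
Interest = £79,400.00, so EBIT − I = £72,814.20.
DCL = total CM / (EBIT − I) = £332,014.20 / £72,814.20 = 4.5597.
EPS therefore changes by 4.5597 × (+21.1%) = +96.2%.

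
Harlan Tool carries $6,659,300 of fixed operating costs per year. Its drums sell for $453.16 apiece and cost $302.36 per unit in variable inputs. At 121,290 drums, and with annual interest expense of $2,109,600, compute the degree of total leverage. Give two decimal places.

1.92

At 121,290 units, contribution = 121,290 × $150.80 = $18,290,532.00.
Subtracting fixed costs: EBIT = $18,290,532.00 − $6,659,300 = $11,631,232.00. Interest = $2,109,600.00.
DOL = $18,290,532.00 ÷ $11,631,232.00 = 1.5725; DFL = $11,631,232.00 ÷ $9,521,632.00 = 1.2216.
Combined leverage = 1.5725 × 1.2216 = 1.9210.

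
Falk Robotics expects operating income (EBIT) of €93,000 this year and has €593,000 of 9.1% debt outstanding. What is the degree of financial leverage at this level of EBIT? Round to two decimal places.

Interest = €53,963.00.
DFL = EBIT ÷ (EBIT − I) = €93,000 ÷ (€93,000 − €53,963.00) = €93,000 ÷ €39,037.00 = 2.3824.

2.38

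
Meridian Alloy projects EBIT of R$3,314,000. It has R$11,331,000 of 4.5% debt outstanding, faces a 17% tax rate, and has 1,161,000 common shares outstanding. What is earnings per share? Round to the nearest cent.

R$2.00

Interest = R$509,895.00, so EBT = R$3,314,000 − R$509,895.00 = R$2,804,105.00.
Net income = R$2,804,105.00 × (1 − 0.17) = R$2,327,407.15.
Per share: R$2,327,407.15 / 1,161,000 shares = R$2.00.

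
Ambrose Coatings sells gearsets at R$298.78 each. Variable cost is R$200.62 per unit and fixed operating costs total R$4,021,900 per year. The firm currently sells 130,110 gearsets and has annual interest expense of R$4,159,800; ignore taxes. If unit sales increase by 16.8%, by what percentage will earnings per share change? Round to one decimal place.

+46.7%

Total contribution margin = 130,110 × R$98.16 = R$12,771,597.60.
Operating income = contribution − fixed costs = R$12,771,597.60 − R$4,021,900 = R$8,749,697.60.
After interest of R$4,159,800.00, pre-tax earnings = R$4,589,897.60.
DCL = total CM / (EBIT − I) = R$12,771,597.60 / R$4,589,897.60 = 2.7825.
EPS therefore changes by 2.7825 × (+16.8%) = +46.7%.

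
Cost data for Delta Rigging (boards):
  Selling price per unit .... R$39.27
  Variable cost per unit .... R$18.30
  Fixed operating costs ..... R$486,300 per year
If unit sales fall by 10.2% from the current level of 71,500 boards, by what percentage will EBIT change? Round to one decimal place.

Total contribution margin = 71,500 × R$20.97 = R$1,499,355.00.
Subtracting fixed costs: EBIT = R$1,499,355.00 − R$486,300 = R$1,013,055.00.
Degree of operating leverage = R$1,499,355.00 / R$1,013,055.00 = 1.4800.
Operating income changes by 1.4800 × -10.2% = -15.1%.

-15.1%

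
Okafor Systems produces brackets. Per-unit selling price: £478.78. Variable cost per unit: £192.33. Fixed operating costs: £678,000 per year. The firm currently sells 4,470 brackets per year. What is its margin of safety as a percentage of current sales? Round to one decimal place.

Each unit contributes £478.78 − £192.33 = £286.45. Break-even units = £678,000 ÷ £286.45 = 2,366.91; break-even revenue = 2,366.91 × £478.78 = £1,133,226.88.
Actual sales revenue = 4,470 × £478.78 = £2,140,146.60.
Margin of safety = (£2,140,146.60 − £1,133,226.88) ÷ £2,140,146.60 = 47.0%.

47.0%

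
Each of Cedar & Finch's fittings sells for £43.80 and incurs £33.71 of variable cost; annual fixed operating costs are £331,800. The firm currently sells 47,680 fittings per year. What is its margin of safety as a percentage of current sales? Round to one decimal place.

Each unit contributes £43.80 − £33.71 = £10.09. Break-even units = £331,800 ÷ £10.09 = 32,884.04; break-even revenue = 32,884.04 × £43.80 = £1,440,321.11.
Current sales = 47,680 × £43.80 = £2,088,384.00.
Margin of safety = (£2,088,384.00 − £1,440,321.11) ÷ £2,088,384.00 = 31.0%.

31.0%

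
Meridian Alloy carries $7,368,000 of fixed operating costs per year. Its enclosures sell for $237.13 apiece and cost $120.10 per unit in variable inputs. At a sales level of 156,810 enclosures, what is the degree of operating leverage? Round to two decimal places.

1.67

Contribution at this volume is 156,810 × $117.03 = $18,351,474.30.
Operating income = contribution − fixed costs = $18,351,474.30 − $7,368,000 = $10,983,474.30.
Degree of operating leverage = $18,351,474.30 / $10,983,474.30 = 1.6708.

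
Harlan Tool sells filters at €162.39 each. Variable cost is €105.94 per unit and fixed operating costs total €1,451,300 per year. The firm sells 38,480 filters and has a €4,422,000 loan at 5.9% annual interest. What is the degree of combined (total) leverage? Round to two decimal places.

4.72

At 38,480 units, contribution = 38,480 × €56.45 = €2,172,196.00.
EBIT = €2,172,196.00 − €1,451,300 = €720,896.00. Interest = €260,898.00.
DOL = €2,172,196.00 ÷ €720,896.00 = 3.0132; DFL = €720,896.00 ÷ €459,998.00 = 1.5672.
DCL = DOL × DFL = 3.0132 × 1.5672 = 4.7223.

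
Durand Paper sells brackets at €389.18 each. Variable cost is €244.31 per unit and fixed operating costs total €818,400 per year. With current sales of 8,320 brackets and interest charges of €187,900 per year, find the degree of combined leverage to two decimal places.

Contribution at this volume is 8,320 × €144.87 = €1,205,318.40.
EBIT = €1,205,318.40 − €818,400 = €386,918.40. Interest = €187,900.00.
DOL = €1,205,318.40 ÷ €386,918.40 = 3.1152; DFL = €386,918.40 ÷ €199,018.40 = 1.9441.
Combined leverage = 3.1152 × 1.9441 = 6.0563.

6.06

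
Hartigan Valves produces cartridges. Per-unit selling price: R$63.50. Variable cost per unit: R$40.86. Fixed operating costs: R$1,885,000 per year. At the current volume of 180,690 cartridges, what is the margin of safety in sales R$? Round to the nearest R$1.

R$6,186,823

Contribution margin per unit = R$63.50 − R$40.86 = R$22.64. Break-even units = R$1,885,000 ÷ R$22.64 = 83,259.72; break-even revenue = 83,259.72 × R$63.50 = R$5,286,992.05.
Actual sales revenue = 180,690 × R$63.50 = R$11,473,815.00.
Margin of safety = R$11,473,815.00 − R$5,286,992.05 = R$6,186,823.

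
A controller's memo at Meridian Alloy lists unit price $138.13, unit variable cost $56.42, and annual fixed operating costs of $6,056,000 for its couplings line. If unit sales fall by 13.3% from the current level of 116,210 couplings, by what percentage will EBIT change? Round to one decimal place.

-36.7%

At 116,210 units, contribution = 116,210 × $81.71 = $9,495,519.10.
Operating income = contribution − fixed costs = $9,495,519.10 − $6,056,000 = $3,439,519.10.
So DOL = total CM / EBIT = $9,495,519.10 / $3,439,519.10 = 2.7607.
Operating income changes by 2.7607 × -13.3% = -36.7%.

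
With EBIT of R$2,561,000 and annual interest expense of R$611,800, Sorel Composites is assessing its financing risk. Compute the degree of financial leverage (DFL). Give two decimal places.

1.31

Interest = R$611,800.00.
Degree of financial leverage = EBIT / (EBIT − interest) = R$2,561,000 / R$1,949,200.00 = 1.3139.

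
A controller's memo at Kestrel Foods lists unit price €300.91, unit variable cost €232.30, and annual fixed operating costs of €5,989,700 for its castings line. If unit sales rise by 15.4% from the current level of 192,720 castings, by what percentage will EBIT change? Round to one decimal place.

+28.2%

Total contribution margin = 192,720 × €68.61 = €13,222,519.20.
Operating income = contribution − fixed costs = €13,222,519.20 − €5,989,700 = €7,232,819.20.
So DOL = total CM / EBIT = €13,222,519.20 / €7,232,819.20 = 1.8281.
Operating income changes by 1.8281 × +15.4% = +28.2%.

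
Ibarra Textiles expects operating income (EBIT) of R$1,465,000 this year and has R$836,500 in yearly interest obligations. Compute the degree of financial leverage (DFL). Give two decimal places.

2.33

Interest = R$836,500.00.
Degree of financial leverage = EBIT / (EBIT − interest) = R$1,465,000 / R$628,500.00 = 2.3309.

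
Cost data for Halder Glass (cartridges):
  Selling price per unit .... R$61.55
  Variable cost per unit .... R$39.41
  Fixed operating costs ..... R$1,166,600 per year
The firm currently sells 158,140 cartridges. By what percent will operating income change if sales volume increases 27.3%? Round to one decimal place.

Total contribution margin = 158,140 × R$22.14 = R$3,501,219.60.
Subtracting fixed costs: EBIT = R$3,501,219.60 − R$1,166,600 = R$2,334,619.60.
Degree of operating leverage = R$3,501,219.60 / R$2,334,619.60 = 1.4997.
So EBIT moves 1.4997 × (+27.3%) = +40.9%.

+40.9%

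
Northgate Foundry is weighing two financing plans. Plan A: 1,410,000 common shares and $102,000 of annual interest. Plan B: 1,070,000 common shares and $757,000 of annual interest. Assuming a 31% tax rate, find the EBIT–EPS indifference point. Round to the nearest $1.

$2,818,324

At indifference, (EBIT − 102,000)(1 − t)/1,410,000 = (EBIT − 757,000)(1 − t)/1,070,000.
The (1 − t) factor cancels: (EBIT − 102,000) × 1,070,000 = (EBIT − 757,000) × 1,410,000.
EBIT × (1,410,000 − 1,070,000) = 757,000 × 1,410,000 − 102,000 × 1,070,000 = 958,230,000,000, so EBIT = 958,230,000,000 ÷ 340,000 = 2,818,323.53.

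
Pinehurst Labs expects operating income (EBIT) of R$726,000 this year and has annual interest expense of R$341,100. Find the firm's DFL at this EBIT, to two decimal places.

1.89

Annual interest charges come to R$341,100.00.
DFL = EBIT ÷ (EBIT − I) = R$726,000 ÷ (R$726,000 − R$341,100.00) = R$726,000 ÷ R$384,900.00 = 1.8862.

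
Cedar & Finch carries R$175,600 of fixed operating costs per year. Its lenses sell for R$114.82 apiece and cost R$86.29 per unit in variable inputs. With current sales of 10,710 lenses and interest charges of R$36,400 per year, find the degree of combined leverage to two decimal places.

3.27

Total contribution margin = 10,710 × R$28.53 = R$305,556.30.
EBIT = R$305,556.30 − R$175,600 = R$129,956.30. Interest = R$36,400.00, so EBIT − I = R$93,556.30.
DCL = contribution ÷ (EBIT − I) = R$305,556.30 ÷ R$93,556.30 = 3.2660.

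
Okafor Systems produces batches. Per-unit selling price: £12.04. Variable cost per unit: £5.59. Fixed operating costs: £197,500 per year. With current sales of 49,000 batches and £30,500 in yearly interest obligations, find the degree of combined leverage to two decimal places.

3.59

Contribution at this volume is 49,000 × £6.45 = £316,050.00.
Subtracting fixed costs: EBIT = £316,050.00 − £197,500 = £118,550.00. Interest = £30,500.00.
DOL = £316,050.00 ÷ £118,550.00 = 2.6660; DFL = £118,550.00 ÷ £88,050.00 = 1.3464.
Combined leverage = 2.6660 × 1.3464 = 3.5895.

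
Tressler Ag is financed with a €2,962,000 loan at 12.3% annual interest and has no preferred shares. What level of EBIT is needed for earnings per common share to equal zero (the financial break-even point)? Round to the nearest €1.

€364,326

Annual interest = 12.3% × €2,962,000 = €364,326.00.
With no preferred dividends, EPS = 0 when EBIT exactly covers interest, so the financial break-even EBIT is €364,326.00.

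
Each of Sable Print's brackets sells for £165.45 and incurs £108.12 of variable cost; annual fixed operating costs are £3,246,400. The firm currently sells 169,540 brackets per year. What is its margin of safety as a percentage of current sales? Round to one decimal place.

Each unit contributes £165.45 − £108.12 = £57.33. Break-even units = £3,246,400 ÷ £57.33 = 56,626.55; break-even revenue = 56,626.55 × £165.45 = £9,368,862.38.
Actual sales revenue = 169,540 × £165.45 = £28,050,393.00.
Margin of safety = (£28,050,393.00 − £9,368,862.38) ÷ £28,050,393.00 = 66.6%.

66.6%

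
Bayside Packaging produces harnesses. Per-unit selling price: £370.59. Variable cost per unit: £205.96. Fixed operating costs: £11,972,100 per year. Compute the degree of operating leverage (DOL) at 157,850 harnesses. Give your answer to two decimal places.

Contribution at this volume is 157,850 × £164.63 = £25,986,845.50.
Operating income = contribution − fixed costs = £25,986,845.50 − £11,972,100 = £14,014,745.50.
Degree of operating leverage = £25,986,845.50 / £14,014,745.50 = 1.8543.

1.85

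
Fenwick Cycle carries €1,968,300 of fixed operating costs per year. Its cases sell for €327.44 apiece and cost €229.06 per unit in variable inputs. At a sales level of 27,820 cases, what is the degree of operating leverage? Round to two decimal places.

Contribution at this volume is 27,820 × €98.38 = €2,736,931.60.
Operating income = contribution − fixed costs = €2,736,931.60 − €1,968,300 = €768,631.60.
Degree of operating leverage = €2,736,931.60 / €768,631.60 = 3.5608.

3.56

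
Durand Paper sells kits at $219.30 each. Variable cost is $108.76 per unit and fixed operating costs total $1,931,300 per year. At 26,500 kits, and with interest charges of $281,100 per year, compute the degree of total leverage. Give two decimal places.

4.09

Contribution at this volume is 26,500 × $110.54 = $2,929,310.00.
Subtracting fixed costs: EBIT = $2,929,310.00 − $1,931,300 = $998,010.00. Interest = $281,100.00.
DOL = $2,929,310.00 ÷ $998,010.00 = 2.9352; DFL = $998,010.00 ÷ $716,910.00 = 1.3921.
Combined leverage = 2.9352 × 1.3921 = 4.0861.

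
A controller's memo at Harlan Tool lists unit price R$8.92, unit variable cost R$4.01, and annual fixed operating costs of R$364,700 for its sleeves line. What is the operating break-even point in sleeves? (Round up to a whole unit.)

Each unit contributes R$8.92 − R$4.01 = R$4.91.
Break-even Q = R$364,700 / R$4.91 = 74,276.99 → 74,277 sleeves.

74,277 sleeves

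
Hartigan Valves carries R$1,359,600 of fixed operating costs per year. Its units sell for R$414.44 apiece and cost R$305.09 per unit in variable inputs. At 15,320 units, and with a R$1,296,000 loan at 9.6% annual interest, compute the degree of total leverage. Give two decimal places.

8.76

Contribution at this volume is 15,320 × R$109.35 = R$1,675,242.00.
EBIT = R$1,675,242.00 − R$1,359,600 = R$315,642.00. Interest = R$124,416.00.
DOL = R$1,675,242.00 ÷ R$315,642.00 = 5.3074; DFL = R$315,642.00 ÷ R$191,226.00 = 1.6506.
DCL = DOL × DFL = 5.3074 × 1.6506 = 8.7604.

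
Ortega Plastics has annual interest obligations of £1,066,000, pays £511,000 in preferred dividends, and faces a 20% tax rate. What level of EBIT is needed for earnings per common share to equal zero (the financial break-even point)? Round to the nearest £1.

Preferred dividends are paid after tax, so their pre-tax equivalent is £511,000 ÷ (1 − 0.20) = £638,750.00.
Financial break-even EBIT = interest + D_p ÷ (1 − t) = £1,066,000 + £638,750.00 = £1,704,750.00.

£1,704,750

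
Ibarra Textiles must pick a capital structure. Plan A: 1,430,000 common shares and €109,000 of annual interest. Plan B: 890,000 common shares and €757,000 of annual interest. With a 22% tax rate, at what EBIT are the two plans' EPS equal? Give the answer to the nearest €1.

€1,825,000

Set EPS_A = EPS_B: (EBIT − €109,000)(1 − 0.22) ÷ 1,430,000 = (EBIT − €757,000)(1 − 0.22) ÷ 890,000.
The (1 − t) factor cancels: (EBIT − 109,000) × 890,000 = (EBIT − 757,000) × 1,430,000.
EBIT × (1,430,000 − 890,000) = 757,000 × 1,430,000 − 109,000 × 890,000 = 985,500,000,000, so EBIT = 985,500,000,000 ÷ 540,000 = 1,825,000.00.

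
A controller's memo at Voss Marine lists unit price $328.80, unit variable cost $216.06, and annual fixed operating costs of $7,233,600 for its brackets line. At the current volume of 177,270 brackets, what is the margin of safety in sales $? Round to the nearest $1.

Unit CM = price − variable cost = $328.80 − $216.06 = $112.74. Break-even units = $7,233,600 ÷ $112.74 = 64,161.79; break-even revenue = 64,161.79 × $328.80 = $21,096,395.96.
Actual sales revenue = 177,270 × $328.80 = $58,286,376.00.
Margin of safety = $58,286,376.00 − $21,096,395.96 = $37,189,980.

$37,189,980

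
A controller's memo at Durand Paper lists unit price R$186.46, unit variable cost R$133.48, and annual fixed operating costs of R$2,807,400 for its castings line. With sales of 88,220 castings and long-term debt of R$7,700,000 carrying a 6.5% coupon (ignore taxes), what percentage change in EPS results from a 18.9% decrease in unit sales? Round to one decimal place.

At 88,220 units, contribution = 88,220 × R$52.98 = R$4,673,895.60.
Subtracting fixed costs: EBIT = R$4,673,895.60 − R$2,807,400 = R$1,866,495.60.
After interest of R$500,500.00, pre-tax earnings = R$1,365,995.60.
DCL = total CM / (EBIT − I) = R$4,673,895.60 / R$1,365,995.60 = 3.4216.
EPS therefore changes by 3.4216 × (-18.9%) = -64.7%.

-64.7%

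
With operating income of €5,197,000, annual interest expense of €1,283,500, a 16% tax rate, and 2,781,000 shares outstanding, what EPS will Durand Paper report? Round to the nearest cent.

Pre-tax income = €5,197,000 − €1,283,500.00 = €3,913,500.00.
After tax at 16%: net income = €3,913,500.00 × 0.84 = €3,287,340.00.
EPS = €3,287,340.00 ÷ 2,781,000 = €1.18.

€1.18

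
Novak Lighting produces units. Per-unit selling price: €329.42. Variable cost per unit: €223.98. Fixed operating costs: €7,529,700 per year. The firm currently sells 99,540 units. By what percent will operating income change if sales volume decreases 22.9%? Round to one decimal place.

At 99,540 units, contribution = 99,540 × €105.44 = €10,495,497.60.
EBIT = €10,495,497.60 − €7,529,700 = €2,965,797.60.
So DOL = total CM / EBIT = €10,495,497.60 / €2,965,797.60 = 3.5388.
So EBIT moves 3.5388 × (-22.9%) = -81.0%.

-81.0%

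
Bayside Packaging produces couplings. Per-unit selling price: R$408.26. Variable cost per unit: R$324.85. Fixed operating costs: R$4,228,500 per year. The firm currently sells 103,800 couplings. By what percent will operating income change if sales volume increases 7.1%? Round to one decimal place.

+13.9%

At 103,800 units, contribution = 103,800 × R$83.41 = R$8,657,958.00.
EBIT = R$8,657,958.00 − R$4,228,500 = R$4,429,458.00.
So DOL = total CM / EBIT = R$8,657,958.00 / R$4,429,458.00 = 1.9546.
%ΔEBIT = DOL × %ΔSales = 1.9546 × +7.1% = +13.9%.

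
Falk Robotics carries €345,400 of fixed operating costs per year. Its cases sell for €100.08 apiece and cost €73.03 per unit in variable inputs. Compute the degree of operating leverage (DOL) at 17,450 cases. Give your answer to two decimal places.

Total contribution margin = 17,450 × €27.05 = €472,022.50.
EBIT = €472,022.50 − €345,400 = €126,622.50.
So DOL = total CM / EBIT = €472,022.50 / €126,622.50 = 3.7278.

3.73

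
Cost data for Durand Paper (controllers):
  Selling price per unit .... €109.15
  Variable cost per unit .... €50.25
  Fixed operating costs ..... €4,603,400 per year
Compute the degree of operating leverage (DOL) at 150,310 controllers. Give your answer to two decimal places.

2.08

Contribution at this volume is 150,310 × €58.90 = €8,853,259.00.
Operating income = contribution − fixed costs = €8,853,259.00 − €4,603,400 = €4,249,859.00.
DOL = contribution ÷ EBIT = €8,853,259.00 ÷ €4,249,859.00 = 2.0832.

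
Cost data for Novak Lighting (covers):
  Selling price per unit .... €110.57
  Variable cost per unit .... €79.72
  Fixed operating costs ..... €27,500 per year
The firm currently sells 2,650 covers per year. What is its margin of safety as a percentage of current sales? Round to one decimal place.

66.4%

Each unit contributes €110.57 − €79.72 = €30.85. Break-even units = €27,500 ÷ €30.85 = 891.41; break-even revenue = 891.41 × €110.57 = €98,563.21.
Current sales = 2,650 × €110.57 = €293,010.50.
Margin of safety = (€293,010.50 − €98,563.21) ÷ €293,010.50 = 66.4%.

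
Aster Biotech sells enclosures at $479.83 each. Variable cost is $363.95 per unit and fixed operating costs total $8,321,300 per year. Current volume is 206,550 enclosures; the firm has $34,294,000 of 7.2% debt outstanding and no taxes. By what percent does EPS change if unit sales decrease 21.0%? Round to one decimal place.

-38.2%

At 206,550 units, contribution = 206,550 × $115.88 = $23,935,014.00.
EBIT = $23,935,014.00 − $8,321,300 = $15,613,714.00.
After interest of $2,469,168.00, pre-tax earnings = $13,144,546.00.
Degree of combined leverage = contribution ÷ (EBIT − I) = $23,935,014.00 ÷ $13,144,546.00 = 1.8209.
%ΔEPS = DCL × %ΔSales = 1.8209 × -21.0% = -38.2%.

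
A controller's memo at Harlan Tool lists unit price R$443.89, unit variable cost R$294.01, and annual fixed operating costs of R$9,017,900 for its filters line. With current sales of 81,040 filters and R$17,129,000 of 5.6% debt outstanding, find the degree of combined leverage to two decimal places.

Total contribution margin = 81,040 × R$149.88 = R$12,146,275.20.
Subtracting fixed costs: EBIT = R$12,146,275.20 − R$9,017,900 = R$3,128,375.20. Interest = R$959,224.00.
DOL = R$12,146,275.20 ÷ R$3,128,375.20 = 3.8826; DFL = R$3,128,375.20 ÷ R$2,169,151.20 = 1.4422.
DCL = DOL × DFL = 3.8826 × 1.4422 = 5.5995.

5.60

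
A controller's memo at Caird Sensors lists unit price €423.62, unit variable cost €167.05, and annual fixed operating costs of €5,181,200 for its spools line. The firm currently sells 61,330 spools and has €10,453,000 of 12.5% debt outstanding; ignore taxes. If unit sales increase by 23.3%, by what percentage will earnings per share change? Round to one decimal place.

At 61,330 units, contribution = 61,330 × €256.57 = €15,735,438.10.
Operating income = contribution − fixed costs = €15,735,438.10 − €5,181,200 = €10,554,238.10.
After interest of €1,306,625.00, pre-tax earnings = €9,247,613.10.
Degree of combined leverage = contribution ÷ (EBIT − I) = €15,735,438.10 ÷ €9,247,613.10 = 1.7016.
EPS therefore changes by 1.7016 × (+23.3%) = +39.6%.

+39.6%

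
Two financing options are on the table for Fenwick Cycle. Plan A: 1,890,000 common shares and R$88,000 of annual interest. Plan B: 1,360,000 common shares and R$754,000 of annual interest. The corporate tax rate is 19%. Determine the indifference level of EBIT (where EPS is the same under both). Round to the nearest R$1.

R$2,462,981

Set EPS_A = EPS_B: (EBIT − R$88,000)(1 − 0.19) ÷ 1,890,000 = (EBIT − R$754,000)(1 − 0.19) ÷ 1,360,000.
The (1 − t) factor cancels: (EBIT − 88,000) × 1,360,000 = (EBIT − 754,000) × 1,890,000.
Solving, EBIT = (754,000·1,890,000 − 88,000·1,360,000) / (1,890,000 − 1,360,000) = 1,305,380,000,000 / 530,000 = 2,462,981.13.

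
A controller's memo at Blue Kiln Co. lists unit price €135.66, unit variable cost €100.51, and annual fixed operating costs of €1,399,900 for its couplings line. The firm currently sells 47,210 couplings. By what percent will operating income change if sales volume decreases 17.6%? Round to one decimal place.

-112.5%

At 47,210 units, contribution = 47,210 × €35.15 = €1,659,431.50.
EBIT = €1,659,431.50 − €1,399,900 = €259,531.50.
DOL = contribution ÷ EBIT = €1,659,431.50 ÷ €259,531.50 = 6.3940.
%ΔEBIT = DOL × %ΔSales = 6.3940 × -17.6% = -112.5%.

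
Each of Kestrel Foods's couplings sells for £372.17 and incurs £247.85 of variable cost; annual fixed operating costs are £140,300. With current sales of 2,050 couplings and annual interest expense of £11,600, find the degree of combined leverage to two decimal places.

2.48

Contribution at this volume is 2,050 × £124.32 = £254,856.00.
Operating income = contribution − fixed costs = £254,856.00 − £140,300 = £114,556.00. Interest = £11,600.00.
DOL = £254,856.00 ÷ £114,556.00 = 2.2247; DFL = £114,556.00 ÷ £102,956.00 = 1.1127.
DCL = DOL × DFL = 2.2247 × 1.1127 = 2.4754.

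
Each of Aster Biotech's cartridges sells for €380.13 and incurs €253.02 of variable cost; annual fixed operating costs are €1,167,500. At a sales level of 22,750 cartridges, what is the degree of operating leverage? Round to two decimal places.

At 22,750 units, contribution = 22,750 × €127.11 = €2,891,752.50.
Operating income = contribution − fixed costs = €2,891,752.50 − €1,167,500 = €1,724,252.50.
So DOL = total CM / EBIT = €2,891,752.50 / €1,724,252.50 = 1.6771.

1.68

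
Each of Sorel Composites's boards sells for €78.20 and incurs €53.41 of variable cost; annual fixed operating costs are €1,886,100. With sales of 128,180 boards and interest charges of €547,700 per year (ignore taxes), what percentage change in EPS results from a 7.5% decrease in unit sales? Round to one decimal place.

Contribution at this volume is 128,180 × €24.79 = €3,177,582.20.
Subtracting fixed costs: EBIT = €3,177,582.20 − €1,886,100 = €1,291,482.20.
Interest = €547,700.00, so EBIT − I = €743,782.20.
Degree of combined leverage = contribution ÷ (EBIT − I) = €3,177,582.20 ÷ €743,782.20 = 4.2722.
%ΔEPS = DCL × %ΔSales = 4.2722 × -7.5% = -32.0%.

-32.0%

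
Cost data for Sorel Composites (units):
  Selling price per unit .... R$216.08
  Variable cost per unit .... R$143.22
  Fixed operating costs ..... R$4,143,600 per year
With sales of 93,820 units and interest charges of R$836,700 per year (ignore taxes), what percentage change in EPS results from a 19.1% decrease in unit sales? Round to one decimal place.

-70.4%

Total contribution margin = 93,820 × R$72.86 = R$6,835,725.20.
EBIT = R$6,835,725.20 − R$4,143,600 = R$2,692,125.20.
After interest of R$836,700.00, pre-tax earnings = R$1,855,425.20.
Degree of combined leverage = contribution ÷ (EBIT − I) = R$6,835,725.20 ÷ R$1,855,425.20 = 3.6842.
%ΔEPS = DCL × %ΔSales = 3.6842 × -19.1% = -70.4%.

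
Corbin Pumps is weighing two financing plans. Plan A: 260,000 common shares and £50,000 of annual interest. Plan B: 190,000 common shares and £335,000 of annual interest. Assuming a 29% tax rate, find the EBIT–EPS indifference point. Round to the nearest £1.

Set EPS_A = EPS_B: (EBIT − £50,000)(1 − 0.29) ÷ 260,000 = (EBIT − £335,000)(1 − 0.29) ÷ 190,000.
Cancelling (1 − t) and cross-multiplying: 190,000·(EBIT − 50,000) = 260,000·(EBIT − 335,000).
EBIT × (260,000 − 190,000) = 335,000 × 260,000 − 50,000 × 190,000 = 77,600,000,000, so EBIT = 77,600,000,000 ÷ 70,000 = 1,108,571.43.

£1,108,571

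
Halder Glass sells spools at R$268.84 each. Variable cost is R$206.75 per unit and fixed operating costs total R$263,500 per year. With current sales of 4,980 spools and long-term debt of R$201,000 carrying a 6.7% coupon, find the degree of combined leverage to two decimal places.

9.59

At 4,980 units, contribution = 4,980 × R$62.09 = R$309,208.20.
EBIT = R$309,208.20 − R$263,500 = R$45,708.20. Interest = R$13,467.00, so EBIT − I = R$32,241.20.
Degree of total leverage = total CM / (EBIT − interest) = R$309,208.20 / R$32,241.20 = 9.5905.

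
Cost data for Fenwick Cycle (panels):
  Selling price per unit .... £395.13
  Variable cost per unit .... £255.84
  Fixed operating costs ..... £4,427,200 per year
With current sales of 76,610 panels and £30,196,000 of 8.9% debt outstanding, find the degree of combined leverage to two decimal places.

Total contribution margin = 76,610 × £139.29 = £10,671,006.90.
EBIT = £10,671,006.90 − £4,427,200 = £6,243,806.90. Interest = £2,687,444.00, so EBIT − I = £3,556,362.90.
DCL = contribution ÷ (EBIT − I) = £10,671,006.90 ÷ £3,556,362.90 = 3.0005.

3.00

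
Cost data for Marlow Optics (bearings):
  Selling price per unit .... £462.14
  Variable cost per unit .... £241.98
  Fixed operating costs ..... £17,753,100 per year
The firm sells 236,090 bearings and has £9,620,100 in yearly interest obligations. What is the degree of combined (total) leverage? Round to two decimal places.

Contribution at this volume is 236,090 × £220.16 = £51,977,574.40.
Subtracting fixed costs: EBIT = £51,977,574.40 − £17,753,100 = £34,224,474.40. Interest = £9,620,100.00, so EBIT − I = £24,604,374.40.
DCL = contribution ÷ (EBIT − I) = £51,977,574.40 ÷ £24,604,374.40 = 2.1125.

2.11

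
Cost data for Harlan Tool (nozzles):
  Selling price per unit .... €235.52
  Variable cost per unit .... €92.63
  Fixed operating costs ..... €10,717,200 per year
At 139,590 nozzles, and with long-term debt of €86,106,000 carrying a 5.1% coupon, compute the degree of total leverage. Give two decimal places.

Total contribution margin = 139,590 × €142.89 = €19,946,015.10.
Subtracting fixed costs: EBIT = €19,946,015.10 − €10,717,200 = €9,228,815.10. Interest = €4,391,406.00.
DOL = €19,946,015.10 ÷ €9,228,815.10 = 2.1613; DFL = €9,228,815.10 ÷ €4,837,409.10 = 1.9078.
Combined leverage = 2.1613 × 1.9078 = 4.1233.

4.12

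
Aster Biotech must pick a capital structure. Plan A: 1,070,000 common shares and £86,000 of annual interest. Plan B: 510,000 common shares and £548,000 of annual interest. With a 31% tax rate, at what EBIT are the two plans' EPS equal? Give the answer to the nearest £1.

At indifference, (EBIT − 86,000)(1 − t)/1,070,000 = (EBIT − 548,000)(1 − t)/510,000.
The (1 − t) factor cancels: (EBIT − 86,000) × 510,000 = (EBIT − 548,000) × 1,070,000.
Solving, EBIT = (548,000·1,070,000 − 86,000·510,000) / (1,070,000 − 510,000) = 542,500,000,000 / 560,000 = 968,750.00.

£968,750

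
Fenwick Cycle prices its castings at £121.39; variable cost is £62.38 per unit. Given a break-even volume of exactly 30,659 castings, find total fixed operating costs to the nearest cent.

£1,809,187.59

Unit CM = price − variable cost = £121.39 − £62.38 = £59.01.
Fixed costs = break-even units × CM = 30,659 × £59.01 = £1,809,187.59.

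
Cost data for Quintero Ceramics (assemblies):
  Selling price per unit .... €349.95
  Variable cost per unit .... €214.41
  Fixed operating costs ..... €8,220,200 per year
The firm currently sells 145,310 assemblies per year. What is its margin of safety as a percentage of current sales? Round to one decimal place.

Unit CM = price − variable cost = €349.95 − €214.41 = €135.54. Break-even units = €8,220,200 ÷ €135.54 = 60,647.78; break-even revenue = 60,647.78 × €349.95 = €21,223,690.35.
Current sales = 145,310 × €349.95 = €50,851,234.50.
Margin of safety = (€50,851,234.50 − €21,223,690.35) ÷ €50,851,234.50 = 58.3%.

58.3%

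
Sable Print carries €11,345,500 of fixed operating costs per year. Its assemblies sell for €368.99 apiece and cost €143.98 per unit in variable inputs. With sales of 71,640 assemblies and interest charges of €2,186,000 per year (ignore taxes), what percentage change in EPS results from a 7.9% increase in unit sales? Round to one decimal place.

Contribution at this volume is 71,640 × €225.01 = €16,119,716.40.
EBIT = €16,119,716.40 − €11,345,500 = €4,774,216.40.
After interest of €2,186,000.00, pre-tax earnings = €2,588,216.40.
Degree of combined leverage = contribution ÷ (EBIT − I) = €16,119,716.40 ÷ €2,588,216.40 = 6.2281.
%ΔEPS = DCL × %ΔSales = 6.2281 × +7.9% = +49.2%.

+49.2%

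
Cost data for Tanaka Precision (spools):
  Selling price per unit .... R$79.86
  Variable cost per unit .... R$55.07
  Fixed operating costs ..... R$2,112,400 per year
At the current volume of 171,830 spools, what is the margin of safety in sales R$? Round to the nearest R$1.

Each unit contributes R$79.86 − R$55.07 = R$24.79. Break-even units = R$2,112,400 ÷ R$24.79 = 85,211.78; break-even revenue = 85,211.78 × R$79.86 = R$6,805,012.67.
Actual sales revenue = 171,830 × R$79.86 = R$13,722,343.80.
Margin of safety = R$13,722,343.80 − R$6,805,012.67 = R$6,917,331.

R$6,917,331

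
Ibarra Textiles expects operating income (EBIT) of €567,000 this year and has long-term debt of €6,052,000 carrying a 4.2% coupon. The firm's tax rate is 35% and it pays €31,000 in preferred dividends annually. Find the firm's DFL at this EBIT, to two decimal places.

Interest = €254,184.00.
Preferred dividends grossed up pre-tax: €31,000 / (1 − 0.35) = €47,692.31.
DFL = EBIT ÷ [EBIT − I − D_p/(1−t)] = €567,000 ÷ [€567,000 − €254,184.00 − €47,692.31] = €567,000 ÷ €265,123.69 = 2.1386.

2.14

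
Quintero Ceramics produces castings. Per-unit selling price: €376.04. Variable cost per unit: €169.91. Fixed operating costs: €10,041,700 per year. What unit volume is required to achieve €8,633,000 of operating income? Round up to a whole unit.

Each unit contributes €376.04 − €169.91 = €206.13.
Required volume = (fixed costs + target profit) ÷ CM = (€10,041,700 + €8,633,000) ÷ €206.13 = 90,596.71, so 90,597 castings.

90,597 castings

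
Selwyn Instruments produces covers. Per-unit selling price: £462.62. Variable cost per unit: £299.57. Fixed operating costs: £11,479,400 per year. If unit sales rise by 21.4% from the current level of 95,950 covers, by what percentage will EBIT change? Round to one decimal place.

At 95,950 units, contribution = 95,950 × £163.05 = £15,644,647.50.
EBIT = £15,644,647.50 − £11,479,400 = £4,165,247.50.
DOL = contribution ÷ EBIT = £15,644,647.50 ÷ £4,165,247.50 = 3.7560.
Operating income changes by 3.7560 × +21.4% = +80.4%.

+80.4%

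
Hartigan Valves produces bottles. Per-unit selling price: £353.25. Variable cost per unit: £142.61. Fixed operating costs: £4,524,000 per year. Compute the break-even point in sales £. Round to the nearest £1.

Contribution margin per unit = £353.25 − £142.61 = £210.64, a CM ratio of £210.64 ÷ £353.25 = 0.5963.
Break-even revenue = fixed costs × price ÷ CM = £4,524,000 × £353.25 ÷ £210.64 = £7,586,892.

£7,586,892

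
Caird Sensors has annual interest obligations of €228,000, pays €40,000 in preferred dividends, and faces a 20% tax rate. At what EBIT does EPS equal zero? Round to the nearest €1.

€278,000

Preferred dividends are paid after tax, so their pre-tax equivalent is €40,000 ÷ (1 − 0.20) = €50,000.00.
Financial break-even EBIT = interest + D_p ÷ (1 − t) = €228,000 + €50,000.00 = €278,000.00.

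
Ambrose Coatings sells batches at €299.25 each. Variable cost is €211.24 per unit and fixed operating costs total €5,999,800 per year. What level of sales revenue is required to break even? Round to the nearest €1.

Contribution margin per unit = €299.25 − €211.24 = €88.01, a CM ratio of €88.01 ÷ €299.25 = 0.2941.
Break-even revenue = fixed costs × price ÷ CM = €5,999,800 × €299.25 ÷ €88.01 = €20,400,411.

€20,400,411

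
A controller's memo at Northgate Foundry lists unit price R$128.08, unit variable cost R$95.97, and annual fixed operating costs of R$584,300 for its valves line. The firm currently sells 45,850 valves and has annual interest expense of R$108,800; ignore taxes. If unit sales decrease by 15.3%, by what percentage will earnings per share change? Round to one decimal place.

-28.9%

At 45,850 units, contribution = 45,850 × R$32.11 = R$1,472,243.50.
Operating income = contribution − fixed costs = R$1,472,243.50 − R$584,300 = R$887,943.50.
After interest of R$108,800.00, pre-tax earnings = R$779,143.50.
Degree of combined leverage = contribution ÷ (EBIT − I) = R$1,472,243.50 ÷ R$779,143.50 = 1.8896.
EPS therefore changes by 1.8896 × (-15.3%) = -28.9%.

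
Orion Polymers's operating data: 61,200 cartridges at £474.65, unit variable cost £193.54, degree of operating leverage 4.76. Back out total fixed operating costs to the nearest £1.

£13,589,661

Total contribution margin = 61,200 × £281.11 = £17,203,932.00.
Since DOL = CM ÷ EBIT, EBIT = £17,203,932.00 ÷ 4.76 = £3,614,271.43.
Fixed costs = CM − EBIT = £17,203,932.00 − £3,614,271.43 = £13,589,661.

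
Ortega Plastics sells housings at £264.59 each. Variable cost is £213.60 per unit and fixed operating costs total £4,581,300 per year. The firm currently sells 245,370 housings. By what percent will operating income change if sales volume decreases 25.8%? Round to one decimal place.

Total contribution margin = 245,370 × £50.99 = £12,511,416.30.
EBIT = £12,511,416.30 − £4,581,300 = £7,930,116.30.
So DOL = total CM / EBIT = £12,511,416.30 / £7,930,116.30 = 1.5777.
Operating income changes by 1.5777 × -25.8% = -40.7%.

-40.7%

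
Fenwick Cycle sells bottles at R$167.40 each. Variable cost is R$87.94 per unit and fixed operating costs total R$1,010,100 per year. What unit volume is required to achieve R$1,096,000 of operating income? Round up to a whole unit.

Contribution margin per unit = R$167.40 − R$87.94 = R$79.46.
Need Q such that Q × R$79.46 − R$1,010,100 = R$1,096,000, i.e. Q = R$2,106,100 / R$79.46 = 26,505.16 → 26,506.

26,506 bottles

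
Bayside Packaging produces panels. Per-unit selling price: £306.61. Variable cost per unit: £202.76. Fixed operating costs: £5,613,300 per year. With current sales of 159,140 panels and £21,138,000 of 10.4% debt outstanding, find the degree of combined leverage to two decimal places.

Total contribution margin = 159,140 × £103.85 = £16,526,689.00.
Subtracting fixed costs: EBIT = £16,526,689.00 − £5,613,300 = £10,913,389.00. Interest = £2,198,352.00.
DOL = £16,526,689.00 ÷ £10,913,389.00 = 1.5143; DFL = £10,913,389.00 ÷ £8,715,037.00 = 1.2522.
DCL = DOL × DFL = 1.5143 × 1.2522 = 1.8962.

1.90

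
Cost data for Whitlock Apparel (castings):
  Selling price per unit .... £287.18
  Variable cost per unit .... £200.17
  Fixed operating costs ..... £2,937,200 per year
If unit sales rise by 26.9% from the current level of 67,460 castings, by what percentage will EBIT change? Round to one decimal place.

At 67,460 units, contribution = 67,460 × £87.01 = £5,869,694.60.
EBIT = £5,869,694.60 − £2,937,200 = £2,932,494.60.
DOL = contribution ÷ EBIT = £5,869,694.60 ÷ £2,932,494.60 = 2.0016.
So EBIT moves 2.0016 × (+26.9%) = +53.8%.

+53.8%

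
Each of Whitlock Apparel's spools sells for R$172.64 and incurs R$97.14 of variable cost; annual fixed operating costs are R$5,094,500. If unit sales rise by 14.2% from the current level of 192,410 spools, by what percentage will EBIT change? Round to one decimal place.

+21.9%

Total contribution margin = 192,410 × R$75.50 = R$14,526,955.00.
EBIT = R$14,526,955.00 − R$5,094,500 = R$9,432,455.00.
DOL = contribution ÷ EBIT = R$14,526,955.00 ÷ R$9,432,455.00 = 1.5401.
So EBIT moves 1.5401 × (+14.2%) = +21.9%.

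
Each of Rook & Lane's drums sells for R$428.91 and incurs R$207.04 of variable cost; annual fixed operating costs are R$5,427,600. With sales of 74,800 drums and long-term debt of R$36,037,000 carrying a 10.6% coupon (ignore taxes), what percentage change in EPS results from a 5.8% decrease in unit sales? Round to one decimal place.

-13.1%

At 74,800 units, contribution = 74,800 × R$221.87 = R$16,595,876.00.
EBIT = R$16,595,876.00 − R$5,427,600 = R$11,168,276.00.
Interest = R$3,819,922.00, so EBIT − I = R$7,348,354.00.
DCL = total CM / (EBIT − I) = R$16,595,876.00 / R$7,348,354.00 = 2.2584.
EPS therefore changes by 2.2584 × (-5.8%) = -13.1%.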